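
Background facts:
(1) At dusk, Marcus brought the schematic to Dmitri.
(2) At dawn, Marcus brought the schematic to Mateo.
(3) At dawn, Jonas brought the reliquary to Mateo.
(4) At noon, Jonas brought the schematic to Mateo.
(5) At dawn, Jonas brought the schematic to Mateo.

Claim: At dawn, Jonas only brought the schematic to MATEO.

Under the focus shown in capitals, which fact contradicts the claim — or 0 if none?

Focus (in capitals) is "Mateo" — the recipient. "Only" excludes alternative recipients while holding fixed Jonas as agent and the schematic as thing and at dawn as setting.
No fact matches Jonas as agent and the schematic as thing and at dawn as setting with a different recipient — every other fact differs on at least one backgrounded slot. So no fact refutes it.

0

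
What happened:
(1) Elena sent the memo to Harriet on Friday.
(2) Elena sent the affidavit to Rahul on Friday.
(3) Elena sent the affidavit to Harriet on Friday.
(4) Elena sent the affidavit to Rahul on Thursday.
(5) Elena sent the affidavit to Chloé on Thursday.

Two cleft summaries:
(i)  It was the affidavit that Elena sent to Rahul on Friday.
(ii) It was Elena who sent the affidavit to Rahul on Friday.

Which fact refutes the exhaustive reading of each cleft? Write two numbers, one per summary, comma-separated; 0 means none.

Summary (i) focuses "the affidavit" (the thing); background Elena as agent and Rahul as recipient and on Friday as setting. No fact matches that background with a different thing, so 0.
Summary (ii) focuses "Elena" (the agent); background the affidavit as thing and Rahul as recipient and on Friday as setting. No fact matches that background with a different agent, so 0.

0, 0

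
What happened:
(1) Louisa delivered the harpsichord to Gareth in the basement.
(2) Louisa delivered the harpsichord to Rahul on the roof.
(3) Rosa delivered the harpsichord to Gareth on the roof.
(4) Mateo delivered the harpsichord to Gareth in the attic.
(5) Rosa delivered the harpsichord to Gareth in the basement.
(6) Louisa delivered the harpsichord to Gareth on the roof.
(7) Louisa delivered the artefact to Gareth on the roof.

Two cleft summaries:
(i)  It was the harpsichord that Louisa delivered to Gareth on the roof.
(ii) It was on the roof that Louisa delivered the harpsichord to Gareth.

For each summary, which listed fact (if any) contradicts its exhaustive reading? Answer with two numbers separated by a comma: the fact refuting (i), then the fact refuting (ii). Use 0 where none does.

7, 1

(i): focus "the harpsichord". Looking for same agent, recipient, setting (Louisa / Gareth / on the roof) with some other thing — fact (7) has the artefact there. Refuted.
(ii): focus "on the roof". Looking for same agent, thing, recipient (Louisa / the harpsichord / Gareth) with some other setting — fact (1) has in the basement there. Refuted.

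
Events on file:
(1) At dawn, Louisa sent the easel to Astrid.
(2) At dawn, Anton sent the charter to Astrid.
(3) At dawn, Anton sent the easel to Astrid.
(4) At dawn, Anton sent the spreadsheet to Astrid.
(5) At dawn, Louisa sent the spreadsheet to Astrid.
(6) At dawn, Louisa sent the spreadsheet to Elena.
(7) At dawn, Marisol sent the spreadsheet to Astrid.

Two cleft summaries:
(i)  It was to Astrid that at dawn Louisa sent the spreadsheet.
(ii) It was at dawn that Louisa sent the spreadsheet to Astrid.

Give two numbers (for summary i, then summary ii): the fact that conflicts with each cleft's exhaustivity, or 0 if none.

(i): focus "Astrid". Looking for same agent, thing, setting (Louisa / the spreadsheet / at dawn) with some other recipient — fact (6) has Elena there. Refuted.
(ii): focus "at dawn". No fact shares same agent, thing, recipient (Louisa / the spreadsheet / Astrid) with a different setting. 0.

6, 0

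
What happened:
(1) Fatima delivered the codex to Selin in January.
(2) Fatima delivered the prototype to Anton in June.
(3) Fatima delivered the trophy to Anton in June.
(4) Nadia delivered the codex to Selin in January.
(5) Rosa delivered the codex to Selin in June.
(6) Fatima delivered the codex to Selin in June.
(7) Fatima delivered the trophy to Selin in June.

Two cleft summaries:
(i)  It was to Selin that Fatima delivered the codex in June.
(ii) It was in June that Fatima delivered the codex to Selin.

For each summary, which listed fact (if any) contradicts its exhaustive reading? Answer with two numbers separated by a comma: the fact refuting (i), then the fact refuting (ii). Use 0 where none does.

0, 1

Summary (i) focuses "Selin" (the recipient); background Fatima as agent and the codex as thing and in June as setting. No fact matches that background with a different recipient, so 0.
Summary (ii) focuses "in June" (the setting); background Fatima as agent and the codex as thing and Selin as recipient. Fact (1) matches that background with setting = in January — refutes (ii).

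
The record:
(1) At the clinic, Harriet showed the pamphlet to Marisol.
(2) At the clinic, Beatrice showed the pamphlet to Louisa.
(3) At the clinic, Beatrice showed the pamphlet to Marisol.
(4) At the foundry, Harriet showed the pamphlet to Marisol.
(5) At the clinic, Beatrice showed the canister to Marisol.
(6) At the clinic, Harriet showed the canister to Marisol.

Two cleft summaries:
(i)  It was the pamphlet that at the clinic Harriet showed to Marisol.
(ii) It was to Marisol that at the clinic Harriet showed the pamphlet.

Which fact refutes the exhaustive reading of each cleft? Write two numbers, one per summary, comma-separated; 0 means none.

(i): focus "the pamphlet". Looking for Harriet as agent and Marisol as recipient and at the clinic as setting with some other thing — fact (6) has the canister there. Refuted.
(ii): focus "Marisol". No fact shares Harriet as agent and the pamphlet as thing and at the clinic as setting with a different recipient. 0.

6, 0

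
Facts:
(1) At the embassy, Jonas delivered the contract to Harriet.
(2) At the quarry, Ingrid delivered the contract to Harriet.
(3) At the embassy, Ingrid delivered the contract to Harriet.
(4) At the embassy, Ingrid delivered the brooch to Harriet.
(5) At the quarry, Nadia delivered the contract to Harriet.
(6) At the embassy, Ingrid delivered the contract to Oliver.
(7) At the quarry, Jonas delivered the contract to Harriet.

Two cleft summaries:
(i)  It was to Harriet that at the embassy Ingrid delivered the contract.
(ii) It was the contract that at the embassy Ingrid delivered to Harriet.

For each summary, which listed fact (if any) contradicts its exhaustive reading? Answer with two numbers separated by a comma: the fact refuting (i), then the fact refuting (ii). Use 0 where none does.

6, 4

(i): focus "Harriet". Looking for agent = Ingrid, thing = the contract, setting = at the embassy with some other recipient — fact (6) has Oliver there. Refuted.
(ii): focus "the contract". Looking for agent = Ingrid, recipient = Harriet, setting = at the embassy with some other thing — fact (4) has the brooch there. Refuted.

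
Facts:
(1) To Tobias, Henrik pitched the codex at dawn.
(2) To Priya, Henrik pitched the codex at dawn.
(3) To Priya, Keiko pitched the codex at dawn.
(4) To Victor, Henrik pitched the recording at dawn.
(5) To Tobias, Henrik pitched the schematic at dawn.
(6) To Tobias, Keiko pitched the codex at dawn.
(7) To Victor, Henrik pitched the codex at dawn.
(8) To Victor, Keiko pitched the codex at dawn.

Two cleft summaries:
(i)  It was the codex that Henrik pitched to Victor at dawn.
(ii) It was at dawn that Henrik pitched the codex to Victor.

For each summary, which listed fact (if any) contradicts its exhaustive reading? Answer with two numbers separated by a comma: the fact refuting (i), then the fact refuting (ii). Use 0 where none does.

(i): focus "the codex". Looking for same agent, recipient, setting (Henrik / Victor / at dawn) with some other thing — fact (4) has the recording there. Refuted.
(ii): focus "at dawn". No fact shares same agent, thing, recipient (Henrik / the codex / Victor) with a different setting. 0.

4, 0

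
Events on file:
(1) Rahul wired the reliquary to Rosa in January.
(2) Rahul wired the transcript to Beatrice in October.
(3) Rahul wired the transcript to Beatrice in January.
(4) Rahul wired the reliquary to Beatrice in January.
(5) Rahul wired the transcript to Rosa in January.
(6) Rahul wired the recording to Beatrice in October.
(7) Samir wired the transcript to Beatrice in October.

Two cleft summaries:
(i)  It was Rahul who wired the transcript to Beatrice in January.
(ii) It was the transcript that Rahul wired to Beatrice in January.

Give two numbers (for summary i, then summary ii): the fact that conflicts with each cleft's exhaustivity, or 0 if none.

Summary (i) focuses "Rahul" (the agent); background thing = the transcript, recipient = Beatrice, setting = in January. No fact matches that background with a different agent, so 0.
Summary (ii) focuses "the transcript" (the thing); background agent = Rahul, recipient = Beatrice, setting = in January. Fact (4) matches that background with thing = the reliquary — refutes (ii).

0, 4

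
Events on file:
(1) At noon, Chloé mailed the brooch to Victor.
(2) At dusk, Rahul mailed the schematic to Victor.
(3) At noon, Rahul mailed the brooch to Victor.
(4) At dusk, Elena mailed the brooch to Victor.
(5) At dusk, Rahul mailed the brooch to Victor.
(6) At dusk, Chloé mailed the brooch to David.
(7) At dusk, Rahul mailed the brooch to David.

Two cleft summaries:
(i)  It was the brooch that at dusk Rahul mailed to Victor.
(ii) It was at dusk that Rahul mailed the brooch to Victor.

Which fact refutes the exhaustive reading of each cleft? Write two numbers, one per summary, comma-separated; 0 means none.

Summary (i) focuses "the brooch" (the thing); background same agent, recipient, setting (Rahul / Victor / at dusk). Fact (2) matches that background with thing = the schematic — refutes (i).
Summary (ii) focuses "at dusk" (the setting); background same agent, thing, recipient (Rahul / the brooch / Victor). Fact (3) matches that background with setting = at noon — refutes (ii).

2, 3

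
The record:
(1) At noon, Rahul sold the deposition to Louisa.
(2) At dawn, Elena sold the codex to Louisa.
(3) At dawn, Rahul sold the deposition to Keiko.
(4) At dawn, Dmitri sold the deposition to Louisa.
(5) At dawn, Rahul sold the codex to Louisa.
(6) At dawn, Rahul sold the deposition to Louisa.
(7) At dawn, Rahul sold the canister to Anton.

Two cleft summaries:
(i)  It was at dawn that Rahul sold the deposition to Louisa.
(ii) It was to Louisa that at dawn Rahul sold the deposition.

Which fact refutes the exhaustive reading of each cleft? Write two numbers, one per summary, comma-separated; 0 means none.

1, 3

(i): focus "at dawn". Looking for Rahul as agent and the deposition as thing and Louisa as recipient with some other setting — fact (1) has at noon there. Refuted.
(ii): focus "Louisa". Looking for Rahul as agent and the deposition as thing and at dawn as setting with some other recipient — fact (3) has Keiko there. Refuted.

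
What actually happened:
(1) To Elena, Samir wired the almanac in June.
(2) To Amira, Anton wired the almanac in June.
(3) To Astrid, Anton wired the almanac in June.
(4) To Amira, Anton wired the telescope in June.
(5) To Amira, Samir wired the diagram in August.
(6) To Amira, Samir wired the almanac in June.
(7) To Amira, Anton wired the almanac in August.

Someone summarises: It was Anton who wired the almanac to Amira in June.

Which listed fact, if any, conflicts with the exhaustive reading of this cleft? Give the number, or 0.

Focus of the cleft: "Anton" (the agent). Presupposed background: same thing, recipient, setting (the almanac / Amira / in June).
Exhaustivity: Anton is the only agent satisfying that background.
Fact (6) shares the background but with agent = Samir; exhaustivity is violated.

6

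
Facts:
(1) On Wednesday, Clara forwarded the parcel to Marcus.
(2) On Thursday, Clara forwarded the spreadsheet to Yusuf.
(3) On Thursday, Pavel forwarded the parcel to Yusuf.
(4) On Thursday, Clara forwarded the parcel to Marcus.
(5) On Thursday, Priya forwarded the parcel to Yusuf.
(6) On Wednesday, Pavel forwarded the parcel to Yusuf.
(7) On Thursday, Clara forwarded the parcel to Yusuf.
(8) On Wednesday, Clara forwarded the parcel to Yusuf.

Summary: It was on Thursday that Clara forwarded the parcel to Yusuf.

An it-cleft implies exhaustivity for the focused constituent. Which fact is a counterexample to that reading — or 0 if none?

8

The cleft puts "on Thursday" in focus and presupposes the open proposition with Clara as agent and the parcel as thing and Yusuf as recipient.
Exhaustivity: on Thursday is the only setting satisfying that background.
But fact (8) also has Clara as agent and the parcel as thing and Yusuf as recipient, with setting = on Wednesday — so the exhaustive reading fails.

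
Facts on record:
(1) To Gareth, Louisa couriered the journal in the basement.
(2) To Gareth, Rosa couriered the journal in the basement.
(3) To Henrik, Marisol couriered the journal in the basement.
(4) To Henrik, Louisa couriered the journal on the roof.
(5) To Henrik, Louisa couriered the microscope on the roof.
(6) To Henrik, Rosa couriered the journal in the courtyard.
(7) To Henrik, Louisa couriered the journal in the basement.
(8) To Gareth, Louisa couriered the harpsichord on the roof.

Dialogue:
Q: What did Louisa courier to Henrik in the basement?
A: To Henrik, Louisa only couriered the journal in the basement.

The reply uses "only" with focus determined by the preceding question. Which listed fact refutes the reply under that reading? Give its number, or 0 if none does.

The question "What did ...?" targets the thing, so in the reply the focus falls on "the journal".
"Only" then excludes alternative things while the background — same agent, recipient, setting (Louisa / Henrik / in the basement) — is held fixed.
No fact keeps same agent, recipient, setting (Louisa / Henrik / in the basement) while changing the thing; every other fact differs on something backgrounded. The reply stands.
(Fact (4) would refute a reading with focus on the setting — but that is not what the question asks.)

0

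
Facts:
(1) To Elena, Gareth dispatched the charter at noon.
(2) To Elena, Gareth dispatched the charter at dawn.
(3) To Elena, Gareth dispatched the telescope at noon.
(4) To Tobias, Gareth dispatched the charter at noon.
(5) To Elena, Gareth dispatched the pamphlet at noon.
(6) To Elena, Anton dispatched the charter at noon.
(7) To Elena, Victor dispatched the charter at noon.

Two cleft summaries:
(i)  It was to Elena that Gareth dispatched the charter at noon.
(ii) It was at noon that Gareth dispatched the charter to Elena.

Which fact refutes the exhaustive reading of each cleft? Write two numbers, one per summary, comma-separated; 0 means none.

4, 2

(i): focus "Elena". Looking for Gareth as agent and the charter as thing and at noon as setting with some other recipient — fact (4) has Tobias there. Refuted.
(ii): focus "at noon". Looking for Gareth as agent and the charter as thing and Elena as recipient with some other setting — fact (2) has at dawn there. Refuted.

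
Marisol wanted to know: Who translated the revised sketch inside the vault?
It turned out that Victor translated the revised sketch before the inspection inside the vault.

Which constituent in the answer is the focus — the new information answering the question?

The wh-word "who" asks about the subject (agent).
In the answer, "the revised sketch" and "inside the vault" are given — repeated from the question.
"before the inspection" is also new, but it specifies the time, which is not what the question asks about — so it is not the focus.
The constituent filling the subject (agent) gap is "Victor"; that is the focus.

Victor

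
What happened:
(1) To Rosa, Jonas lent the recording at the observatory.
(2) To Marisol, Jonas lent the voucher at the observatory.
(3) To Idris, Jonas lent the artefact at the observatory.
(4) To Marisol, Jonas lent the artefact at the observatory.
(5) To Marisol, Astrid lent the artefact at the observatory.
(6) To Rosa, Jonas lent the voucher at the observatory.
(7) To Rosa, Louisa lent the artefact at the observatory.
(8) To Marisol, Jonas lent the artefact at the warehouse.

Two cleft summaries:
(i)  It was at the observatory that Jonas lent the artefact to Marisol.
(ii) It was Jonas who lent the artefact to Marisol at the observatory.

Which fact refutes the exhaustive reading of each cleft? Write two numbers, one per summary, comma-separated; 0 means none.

8, 5

(i): focus "at the observatory". Looking for agent = Jonas, thing = the artefact, recipient = Marisol with some other setting — fact (8) has at the warehouse there. Refuted.
(ii): focus "Jonas". Looking for thing = the artefact, recipient = Marisol, setting = at the observatory with some other agent — fact (5) has Astrid there. Refuted.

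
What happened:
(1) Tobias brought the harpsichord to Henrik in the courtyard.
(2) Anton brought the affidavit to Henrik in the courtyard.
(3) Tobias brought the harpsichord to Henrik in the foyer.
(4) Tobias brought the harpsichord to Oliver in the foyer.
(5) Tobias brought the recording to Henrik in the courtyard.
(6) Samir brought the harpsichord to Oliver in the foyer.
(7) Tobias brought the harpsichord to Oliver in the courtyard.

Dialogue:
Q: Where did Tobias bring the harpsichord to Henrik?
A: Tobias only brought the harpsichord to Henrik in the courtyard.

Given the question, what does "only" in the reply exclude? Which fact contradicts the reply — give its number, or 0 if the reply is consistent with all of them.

The question "Where did ...?" targets the setting, so in the reply the focus falls on "in the courtyard".
So "only" ranges over settings; the rest (same agent, thing, recipient (Tobias / the harpsichord / Henrik)) is presupposed.
Fact (3) shares the background with a different setting (in the foyer) — counterexample.
(Fact (7) would refute a reading with focus on the recipient — but that is not what the question asks.)

3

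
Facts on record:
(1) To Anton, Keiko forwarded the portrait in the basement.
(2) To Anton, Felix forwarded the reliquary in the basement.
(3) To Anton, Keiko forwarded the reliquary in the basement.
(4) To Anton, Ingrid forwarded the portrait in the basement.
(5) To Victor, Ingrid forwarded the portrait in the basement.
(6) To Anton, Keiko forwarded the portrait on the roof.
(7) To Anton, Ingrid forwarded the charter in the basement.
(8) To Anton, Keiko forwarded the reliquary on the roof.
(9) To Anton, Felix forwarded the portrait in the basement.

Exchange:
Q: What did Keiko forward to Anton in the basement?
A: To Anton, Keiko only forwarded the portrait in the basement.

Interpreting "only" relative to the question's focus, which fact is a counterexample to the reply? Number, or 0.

3

The question "What did ...?" targets the thing, so in the reply the focus falls on "the portrait".
"Only" then excludes alternative things while the background — Keiko as agent and Anton as recipient and in the basement as setting — is held fixed.
Fact (3) keeps Keiko as agent and Anton as recipient and in the basement as setting but has thing = the reliquary; that refutes the reply.
(Fact (6) would refute a reading with focus on the setting — but that is not what the question asks.)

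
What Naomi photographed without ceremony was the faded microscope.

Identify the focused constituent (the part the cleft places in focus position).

In a pseudo-cleft "What ... was X", the post-copular constituent X is the focus.
Here the focus is "the faded microscope". The backgrounded (presupposed) material includes "Naomi" and "without ceremony".

the faded microscope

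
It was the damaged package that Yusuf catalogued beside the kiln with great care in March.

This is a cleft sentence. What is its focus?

In an it-cleft "It was X that/who ...", the clefted constituent X is the focus; the that/who-clause expresses the presupposed open proposition.
Here the focus is "the damaged package". The backgrounded (presupposed) material includes "Yusuf", "beside the kiln", "in March" and "with great care".

the damaged package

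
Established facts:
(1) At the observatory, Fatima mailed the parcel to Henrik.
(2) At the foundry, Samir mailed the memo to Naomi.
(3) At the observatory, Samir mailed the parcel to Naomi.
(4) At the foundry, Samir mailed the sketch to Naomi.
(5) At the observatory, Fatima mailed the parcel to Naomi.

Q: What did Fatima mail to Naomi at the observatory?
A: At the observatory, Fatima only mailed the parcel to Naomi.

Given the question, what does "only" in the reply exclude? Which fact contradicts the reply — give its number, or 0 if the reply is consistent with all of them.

The question "What did ...?" targets the thing, so in the reply the focus falls on "the parcel".
"Only" then excludes alternative things while the background — same agent, recipient, setting (Fatima / Naomi / at the observatory) — is held fixed.
No fact keeps same agent, recipient, setting (Fatima / Naomi / at the observatory) while changing the thing; every other fact differs on something backgrounded. The reply stands.
(Fact (1) would refute a reading with focus on the recipient — but that is not what the question asks.)

0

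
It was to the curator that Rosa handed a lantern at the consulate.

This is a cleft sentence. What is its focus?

In an it-cleft "It was X that/who ...", the clefted constituent X is the focus; the that/who-clause expresses the presupposed open proposition.
Here the focus is "to the curator". The backgrounded (presupposed) material includes "Rosa", "a lantern" and "at the consulate".

to the curator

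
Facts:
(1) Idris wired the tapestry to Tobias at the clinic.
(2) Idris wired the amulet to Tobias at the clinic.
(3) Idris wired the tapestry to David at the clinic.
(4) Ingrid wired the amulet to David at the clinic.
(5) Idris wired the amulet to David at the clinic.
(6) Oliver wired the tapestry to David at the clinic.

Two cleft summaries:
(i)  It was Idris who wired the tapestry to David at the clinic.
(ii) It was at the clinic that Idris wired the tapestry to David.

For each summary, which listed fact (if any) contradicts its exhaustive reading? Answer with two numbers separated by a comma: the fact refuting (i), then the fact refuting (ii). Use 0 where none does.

Summary (i) focuses "Idris" (the agent); background thing = the tapestry, recipient = David, setting = at the clinic. Fact (6) matches that background with agent = Oliver — refutes (i).
Summary (ii) focuses "at the clinic" (the setting); background agent = Idris, thing = the tapestry, recipient = David. No fact matches that background with a different setting, so 0.

6, 0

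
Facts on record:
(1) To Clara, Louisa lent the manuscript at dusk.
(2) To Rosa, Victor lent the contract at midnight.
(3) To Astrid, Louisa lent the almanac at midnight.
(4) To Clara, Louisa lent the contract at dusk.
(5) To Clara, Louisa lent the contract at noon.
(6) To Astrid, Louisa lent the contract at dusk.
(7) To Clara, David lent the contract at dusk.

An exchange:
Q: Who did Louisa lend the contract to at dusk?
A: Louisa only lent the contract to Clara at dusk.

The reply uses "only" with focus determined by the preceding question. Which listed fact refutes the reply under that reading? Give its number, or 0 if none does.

The question "Who did ... to ...?" targets the recipient, so in the reply the focus falls on "Clara".
"Only" then excludes alternative recipients while the background — agent = Louisa, thing = the contract, setting = at dusk — is held fixed.
Fact (6) keeps agent = Louisa, thing = the contract, setting = at dusk but has recipient = Astrid; that refutes the reply.
(Fact (1) would refute a reading with focus on the thing — but that is not what the question asks.)

6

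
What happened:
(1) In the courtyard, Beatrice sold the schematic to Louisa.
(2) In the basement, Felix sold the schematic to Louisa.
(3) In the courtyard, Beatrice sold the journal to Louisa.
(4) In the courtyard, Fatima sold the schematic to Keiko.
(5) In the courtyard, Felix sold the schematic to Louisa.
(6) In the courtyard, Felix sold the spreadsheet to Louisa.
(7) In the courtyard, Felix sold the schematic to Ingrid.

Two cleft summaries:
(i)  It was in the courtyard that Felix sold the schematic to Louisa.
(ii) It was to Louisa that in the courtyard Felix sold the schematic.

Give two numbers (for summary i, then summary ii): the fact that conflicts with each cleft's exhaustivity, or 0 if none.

Summary (i) focuses "in the courtyard" (the setting); background agent = Felix, thing = the schematic, recipient = Louisa. Fact (2) matches that background with setting = in the basement — refutes (i).
Summary (ii) focuses "Louisa" (the recipient); background agent = Felix, thing = the schematic, setting = in the courtyard. Fact (7) matches that background with recipient = Ingrid — refutes (ii).

2, 7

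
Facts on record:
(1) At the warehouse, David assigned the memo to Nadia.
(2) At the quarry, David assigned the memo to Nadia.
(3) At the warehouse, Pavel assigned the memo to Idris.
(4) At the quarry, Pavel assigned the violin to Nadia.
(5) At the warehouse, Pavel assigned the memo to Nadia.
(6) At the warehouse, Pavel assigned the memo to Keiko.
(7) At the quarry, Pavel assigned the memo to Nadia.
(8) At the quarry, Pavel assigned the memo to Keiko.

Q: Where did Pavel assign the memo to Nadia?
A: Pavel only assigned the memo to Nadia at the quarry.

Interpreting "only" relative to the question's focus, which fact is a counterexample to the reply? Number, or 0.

The question "Where did ...?" targets the setting, so in the reply the focus falls on "at the quarry".
So "only" ranges over settings; the rest (Pavel as agent and the memo as thing and Nadia as recipient) is presupposed.
Fact (5) keeps Pavel as agent and the memo as thing and Nadia as recipient but has setting = at the warehouse; that refutes the reply.
(Fact (8) would refute a reading with focus on the recipient — but that is not what the question asks.)

5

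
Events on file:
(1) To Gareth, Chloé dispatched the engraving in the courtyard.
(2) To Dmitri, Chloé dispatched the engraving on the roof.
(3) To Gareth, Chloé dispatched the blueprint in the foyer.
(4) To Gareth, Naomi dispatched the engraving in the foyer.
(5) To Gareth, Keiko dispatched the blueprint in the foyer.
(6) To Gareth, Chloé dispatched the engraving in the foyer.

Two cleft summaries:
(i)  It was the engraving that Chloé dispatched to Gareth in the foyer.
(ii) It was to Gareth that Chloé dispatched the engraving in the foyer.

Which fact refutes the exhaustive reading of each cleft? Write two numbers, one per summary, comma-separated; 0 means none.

Summary (i) focuses "the engraving" (the thing); background same agent, recipient, setting (Chloé / Gareth / in the foyer). Fact (3) matches that background with thing = the blueprint — refutes (i).
Summary (ii) focuses "Gareth" (the recipient); background same agent, thing, setting (Chloé / the engraving / in the foyer). No fact matches that background with a different recipient, so 0.

3, 0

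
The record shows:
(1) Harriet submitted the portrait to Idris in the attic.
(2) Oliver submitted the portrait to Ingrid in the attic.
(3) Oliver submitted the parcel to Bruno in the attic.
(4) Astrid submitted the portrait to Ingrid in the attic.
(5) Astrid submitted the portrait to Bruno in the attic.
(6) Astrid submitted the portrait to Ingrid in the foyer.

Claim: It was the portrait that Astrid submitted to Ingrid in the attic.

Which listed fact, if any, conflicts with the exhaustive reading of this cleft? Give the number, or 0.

The cleft puts "the portrait" in focus and presupposes the open proposition with agent = Astrid, recipient = Ingrid, setting = in the attic.
The exhaustive reading says no other thing fits that background.
No listed fact matches the background with a different thing. Exhaustivity holds.

0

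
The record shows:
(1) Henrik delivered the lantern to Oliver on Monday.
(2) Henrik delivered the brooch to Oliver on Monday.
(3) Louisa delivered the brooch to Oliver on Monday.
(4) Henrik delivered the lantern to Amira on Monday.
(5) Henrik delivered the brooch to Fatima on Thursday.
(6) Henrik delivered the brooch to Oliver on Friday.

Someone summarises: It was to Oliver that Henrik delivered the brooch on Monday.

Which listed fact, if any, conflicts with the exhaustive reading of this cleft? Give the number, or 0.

The cleft puts "Oliver" in focus and presupposes the open proposition with same agent, thing, setting (Henrik / the brooch / on Monday).
The exhaustive reading says no other recipient fits that background.
No listed fact matches the background with a different recipient. Exhaustivity holds.

0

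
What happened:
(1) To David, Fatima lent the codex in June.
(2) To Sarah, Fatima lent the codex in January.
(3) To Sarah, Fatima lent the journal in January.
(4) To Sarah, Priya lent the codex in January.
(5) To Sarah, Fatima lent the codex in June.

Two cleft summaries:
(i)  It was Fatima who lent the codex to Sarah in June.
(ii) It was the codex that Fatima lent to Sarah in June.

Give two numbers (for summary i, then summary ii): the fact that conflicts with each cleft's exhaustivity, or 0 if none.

0, 0

(i): focus "Fatima". No fact shares same thing, recipient, setting (the codex / Sarah / in June) with a different agent. 0.
(ii): focus "the codex". No fact shares same agent, recipient, setting (Fatima / Sarah / in June) with a different thing. 0.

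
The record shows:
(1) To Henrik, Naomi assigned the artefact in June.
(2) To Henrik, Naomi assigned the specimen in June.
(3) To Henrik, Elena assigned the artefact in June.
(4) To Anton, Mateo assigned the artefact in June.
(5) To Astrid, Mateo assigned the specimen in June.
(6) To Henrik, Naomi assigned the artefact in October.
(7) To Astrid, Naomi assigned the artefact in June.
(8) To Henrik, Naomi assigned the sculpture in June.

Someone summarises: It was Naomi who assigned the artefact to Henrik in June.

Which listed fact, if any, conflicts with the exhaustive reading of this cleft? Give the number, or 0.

3

The cleft puts "Naomi" in focus and presupposes the open proposition with same thing, recipient, setting (the artefact / Henrik / in June).
Exhaustivity: Naomi is the only agent satisfying that background.
Fact (3) shares the background but with agent = Elena; exhaustivity is violated.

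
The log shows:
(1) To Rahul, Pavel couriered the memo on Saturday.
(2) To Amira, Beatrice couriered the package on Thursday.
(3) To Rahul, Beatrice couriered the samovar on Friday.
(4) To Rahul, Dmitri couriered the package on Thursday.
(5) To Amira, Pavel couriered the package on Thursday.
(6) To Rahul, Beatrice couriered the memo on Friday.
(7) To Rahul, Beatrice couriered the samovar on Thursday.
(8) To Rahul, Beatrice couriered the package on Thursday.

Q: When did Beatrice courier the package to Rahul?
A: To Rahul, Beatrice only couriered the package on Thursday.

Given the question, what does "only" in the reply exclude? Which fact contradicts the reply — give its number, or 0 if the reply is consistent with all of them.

0

The question "When did ...?" targets the setting, so in the reply the focus falls on "on Thursday".
So "only" ranges over settings; the rest (agent = Beatrice, thing = the package, recipient = Rahul) is presupposed.
No fact keeps agent = Beatrice, thing = the package, recipient = Rahul while changing the setting; every other fact differs on something backgrounded. The reply stands.
(Fact (2) would refute a reading with focus on the recipient — but that is not what the question asks.)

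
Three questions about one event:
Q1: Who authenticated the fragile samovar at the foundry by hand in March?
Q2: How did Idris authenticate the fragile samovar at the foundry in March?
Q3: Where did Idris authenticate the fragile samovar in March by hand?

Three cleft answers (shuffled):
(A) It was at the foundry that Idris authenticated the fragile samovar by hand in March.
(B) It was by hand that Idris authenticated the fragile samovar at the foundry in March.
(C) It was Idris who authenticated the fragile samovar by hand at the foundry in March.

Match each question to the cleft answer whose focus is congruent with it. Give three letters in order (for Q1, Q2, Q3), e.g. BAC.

CBA

Q1 asks about the subject (agent); cleft (C) focuses "Idris", which is the subject (agent) — so Q1 → C.
Q2 asks about the manner; cleft (B) focuses "by hand", which is the manner — so Q2 → B.
Q3 asks about the location; cleft (A) focuses "at the foundry", which is the location — so Q3 → A.
Mapping: Q1→C, Q2→B, Q3→A.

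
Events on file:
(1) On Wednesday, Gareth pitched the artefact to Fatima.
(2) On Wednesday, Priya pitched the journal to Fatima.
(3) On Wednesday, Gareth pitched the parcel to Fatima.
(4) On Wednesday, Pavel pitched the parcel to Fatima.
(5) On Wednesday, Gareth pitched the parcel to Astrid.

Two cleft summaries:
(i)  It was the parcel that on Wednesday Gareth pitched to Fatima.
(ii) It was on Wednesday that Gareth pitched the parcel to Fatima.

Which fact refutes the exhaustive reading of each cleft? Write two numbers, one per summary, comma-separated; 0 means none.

Summary (i) focuses "the parcel" (the thing); background Gareth as agent and Fatima as recipient and on Wednesday as setting. Fact (1) matches that background with thing = the artefact — refutes (i).
Summary (ii) focuses "on Wednesday" (the setting); background Gareth as agent and the parcel as thing and Fatima as recipient. No fact matches that background with a different setting, so 0.

1, 0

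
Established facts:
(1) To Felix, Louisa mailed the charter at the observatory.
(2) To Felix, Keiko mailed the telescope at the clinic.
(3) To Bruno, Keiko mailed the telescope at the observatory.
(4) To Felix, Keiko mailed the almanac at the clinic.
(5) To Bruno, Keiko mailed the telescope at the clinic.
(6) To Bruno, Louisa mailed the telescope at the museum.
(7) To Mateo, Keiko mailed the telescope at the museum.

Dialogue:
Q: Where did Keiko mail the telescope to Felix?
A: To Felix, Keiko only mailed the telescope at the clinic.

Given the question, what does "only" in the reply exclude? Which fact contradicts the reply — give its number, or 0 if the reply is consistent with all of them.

The question "Where did ...?" targets the setting, so in the reply the focus falls on "at the clinic".
So "only" ranges over settings; the rest (Keiko as agent and the telescope as thing and Felix as recipient) is presupposed.
No listed fact shares that background with another setting. Nothing contradicts the reply.
(Fact (4) would refute a reading with focus on the thing — but that is not what the question asks.)

0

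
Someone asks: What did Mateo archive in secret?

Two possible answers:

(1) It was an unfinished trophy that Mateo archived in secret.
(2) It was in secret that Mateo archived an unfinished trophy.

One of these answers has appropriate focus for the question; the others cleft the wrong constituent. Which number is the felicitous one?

1

The question word "what" targets the direct object.
Option (1) clefts "an unfinished trophy" — that matches what the question asks about.
Option (2) clefts "in secret" — the manner, not what was asked.
So the congruent reply is (1).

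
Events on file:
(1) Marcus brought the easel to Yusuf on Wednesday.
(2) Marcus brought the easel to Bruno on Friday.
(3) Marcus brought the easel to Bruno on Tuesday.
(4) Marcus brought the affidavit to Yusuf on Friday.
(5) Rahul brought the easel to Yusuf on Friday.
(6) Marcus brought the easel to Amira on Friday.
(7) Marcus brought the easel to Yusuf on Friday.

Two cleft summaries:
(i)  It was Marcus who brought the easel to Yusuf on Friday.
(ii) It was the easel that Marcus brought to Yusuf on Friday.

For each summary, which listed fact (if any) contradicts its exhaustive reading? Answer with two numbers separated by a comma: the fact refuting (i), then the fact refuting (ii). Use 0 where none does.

5, 4

Summary (i) focuses "Marcus" (the agent); background the easel as thing and Yusuf as recipient and on Friday as setting. Fact (5) matches that background with agent = Rahul — refutes (i).
Summary (ii) focuses "the easel" (the thing); background Marcus as agent and Yusuf as recipient and on Friday as setting. Fact (4) matches that background with thing = the affidavit — refutes (ii).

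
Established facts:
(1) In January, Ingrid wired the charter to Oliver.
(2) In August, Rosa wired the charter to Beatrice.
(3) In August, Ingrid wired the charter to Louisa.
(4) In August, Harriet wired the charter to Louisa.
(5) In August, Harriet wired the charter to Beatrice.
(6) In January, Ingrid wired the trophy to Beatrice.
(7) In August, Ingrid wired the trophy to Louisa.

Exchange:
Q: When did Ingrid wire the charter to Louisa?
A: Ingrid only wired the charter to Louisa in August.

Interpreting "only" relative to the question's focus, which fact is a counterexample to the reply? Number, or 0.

Answering "When did ...?" puts focus on the setting — here, "in August".
"Only" then excludes alternative settings while the background — same agent, thing, recipient (Ingrid / the charter / Louisa) — is held fixed.
No listed fact shares that background with another setting. Nothing contradicts the reply.
(Fact (7) would refute a reading with focus on the thing — but that is not what the question asks.)

0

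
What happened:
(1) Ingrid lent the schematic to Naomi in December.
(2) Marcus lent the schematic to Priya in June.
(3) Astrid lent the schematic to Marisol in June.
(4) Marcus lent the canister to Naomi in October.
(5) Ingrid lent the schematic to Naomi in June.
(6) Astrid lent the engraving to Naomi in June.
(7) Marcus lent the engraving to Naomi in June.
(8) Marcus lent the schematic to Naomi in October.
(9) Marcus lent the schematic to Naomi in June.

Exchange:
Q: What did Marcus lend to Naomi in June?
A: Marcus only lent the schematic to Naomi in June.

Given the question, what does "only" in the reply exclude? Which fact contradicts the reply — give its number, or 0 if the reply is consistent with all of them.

7

The question "What did ...?" targets the thing, so in the reply the focus falls on "the schematic".
So "only" ranges over things; the rest (same agent, recipient, setting (Marcus / Naomi / in June)) is presupposed.
Fact (7) shares the background with a different thing (the engraving) — counterexample.
(Fact (2) would refute a reading with focus on the recipient — but that is not what the question asks.)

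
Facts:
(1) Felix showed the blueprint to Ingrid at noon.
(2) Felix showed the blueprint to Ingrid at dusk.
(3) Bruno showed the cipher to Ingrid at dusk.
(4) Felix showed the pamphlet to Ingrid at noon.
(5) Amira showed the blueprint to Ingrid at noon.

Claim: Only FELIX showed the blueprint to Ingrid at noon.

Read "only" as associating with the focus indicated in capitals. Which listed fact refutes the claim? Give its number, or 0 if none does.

5

Focus (in capitals) is "Felix" — the agent. "Only" excludes alternative agents while holding fixed thing = the blueprint, recipient = Ingrid, setting = at noon.
Fact (5) shares the background but differs in agent (Amira) — a counterexample.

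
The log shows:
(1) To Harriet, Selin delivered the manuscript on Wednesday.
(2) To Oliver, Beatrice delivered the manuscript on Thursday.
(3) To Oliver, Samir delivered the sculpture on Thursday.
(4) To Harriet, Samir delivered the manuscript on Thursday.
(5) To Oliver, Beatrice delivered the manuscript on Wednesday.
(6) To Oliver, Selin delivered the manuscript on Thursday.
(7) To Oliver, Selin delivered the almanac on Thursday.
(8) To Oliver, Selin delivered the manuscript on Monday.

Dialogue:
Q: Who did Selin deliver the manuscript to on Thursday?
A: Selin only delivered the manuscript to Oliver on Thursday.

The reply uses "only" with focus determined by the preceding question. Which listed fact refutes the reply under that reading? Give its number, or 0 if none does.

The question "Who did ... to ...?" targets the recipient, so in the reply the focus falls on "Oliver".
"Only" then excludes alternative recipients while the background — same agent, thing, setting (Selin / the manuscript / on Thursday) — is held fixed.
No listed fact shares that background with another recipient. Nothing contradicts the reply.
(Fact (7) would refute a reading with focus on the thing — but that is not what the question asks.)

0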